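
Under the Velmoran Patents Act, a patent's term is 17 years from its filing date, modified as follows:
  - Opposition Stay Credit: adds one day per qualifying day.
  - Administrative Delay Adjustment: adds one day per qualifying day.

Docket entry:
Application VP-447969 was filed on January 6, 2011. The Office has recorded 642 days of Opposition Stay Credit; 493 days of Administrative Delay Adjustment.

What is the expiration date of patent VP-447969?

Base term: filing date + 17 years → 6 January 2028.
Opposition Stay Credit: +642 days → 9 October 2029.
Administrative Delay Adjustment: +493 days → 14 February 2031.

2031-02-14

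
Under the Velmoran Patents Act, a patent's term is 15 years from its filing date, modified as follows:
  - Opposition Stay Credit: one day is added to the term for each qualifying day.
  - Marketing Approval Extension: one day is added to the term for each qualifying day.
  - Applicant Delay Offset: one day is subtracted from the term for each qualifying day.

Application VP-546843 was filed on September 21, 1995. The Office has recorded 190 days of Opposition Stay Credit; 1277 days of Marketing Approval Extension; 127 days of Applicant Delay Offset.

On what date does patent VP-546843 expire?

2014-05-23

Base term: filing date + 15 years → 21 September 2010.
Opposition Stay Credit: +190 days → 30 March 2011.
Marketing Approval Extension: +1277 days → 27 September 2014.
Applicant Delay Offset: −127 days → 23 May 2014.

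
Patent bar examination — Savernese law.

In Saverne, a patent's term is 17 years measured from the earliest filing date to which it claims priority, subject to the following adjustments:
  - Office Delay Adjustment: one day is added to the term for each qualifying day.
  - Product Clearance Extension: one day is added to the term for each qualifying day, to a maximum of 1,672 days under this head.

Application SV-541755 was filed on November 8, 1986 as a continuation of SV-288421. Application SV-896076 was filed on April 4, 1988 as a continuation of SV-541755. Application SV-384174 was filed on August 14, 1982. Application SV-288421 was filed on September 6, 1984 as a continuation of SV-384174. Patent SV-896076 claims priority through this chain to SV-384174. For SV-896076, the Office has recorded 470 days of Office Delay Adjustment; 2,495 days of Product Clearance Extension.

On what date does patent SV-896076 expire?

Earliest priority filing: 14 August 1982.
Base term: 14 August 1982 + 17 years → 14 August 1999.
Office Delay Adjustment: +470 days → 26 November 2000.
Product Clearance Extension: 2495 days claimed exceeds the 1672-day cap, so +1672 days → 25 June 2005.

June 25, 2005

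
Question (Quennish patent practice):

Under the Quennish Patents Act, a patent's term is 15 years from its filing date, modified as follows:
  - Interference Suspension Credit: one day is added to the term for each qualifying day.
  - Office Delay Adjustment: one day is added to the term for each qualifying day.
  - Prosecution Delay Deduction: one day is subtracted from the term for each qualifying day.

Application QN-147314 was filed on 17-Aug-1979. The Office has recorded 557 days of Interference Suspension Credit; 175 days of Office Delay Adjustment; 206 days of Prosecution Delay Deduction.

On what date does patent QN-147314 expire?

1996-01-25

Base term: filing date + 15 years → 17 August 1994.
Interference Suspension Credit: +557 days → 25 February 1996.
Office Delay Adjustment: +175 days → 18 August 1996.
Prosecution Delay Deduction: −206 days → 25 January 1996.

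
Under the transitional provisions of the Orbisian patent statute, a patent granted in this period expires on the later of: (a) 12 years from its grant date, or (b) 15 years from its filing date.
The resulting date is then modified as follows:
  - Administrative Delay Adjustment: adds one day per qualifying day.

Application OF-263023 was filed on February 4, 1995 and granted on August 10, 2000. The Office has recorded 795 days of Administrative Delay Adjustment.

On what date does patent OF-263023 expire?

October 14, 2014

(a) grant + 12 years → 10 August 2012.
(b) filing + 15 years → 4 February 2010.
Later of the two: 10 August 2012.
Administrative Delay Adjustment: +795 days → 14 October 2014.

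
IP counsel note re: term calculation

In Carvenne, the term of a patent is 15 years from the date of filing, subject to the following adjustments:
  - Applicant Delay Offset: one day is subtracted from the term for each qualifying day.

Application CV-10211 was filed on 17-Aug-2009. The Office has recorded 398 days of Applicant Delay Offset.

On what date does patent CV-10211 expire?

Base term: filing date + 15 years → 17 August 2024.
Applicant Delay Offset: −398 days → 16 July 2023.

July 16, 2023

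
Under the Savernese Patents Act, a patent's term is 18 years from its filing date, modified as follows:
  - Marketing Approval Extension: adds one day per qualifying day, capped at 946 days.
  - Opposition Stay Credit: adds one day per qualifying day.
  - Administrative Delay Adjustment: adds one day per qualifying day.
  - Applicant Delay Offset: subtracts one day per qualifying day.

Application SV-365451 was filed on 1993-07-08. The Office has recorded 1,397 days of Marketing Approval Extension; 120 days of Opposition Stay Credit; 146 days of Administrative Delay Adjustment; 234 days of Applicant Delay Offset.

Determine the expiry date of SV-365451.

March 12, 2014

Base term: filing date + 18 years → 8 July 2011.
Marketing Approval Extension: 1397 days claimed exceeds the 946-day cap, so +946 days → 8 February 2014.
Opposition Stay Credit: +120 days → 8 June 2014.
Administrative Delay Adjustment: +146 days → 1 November 2014.
Applicant Delay Offset: −234 days → 12 March 2014.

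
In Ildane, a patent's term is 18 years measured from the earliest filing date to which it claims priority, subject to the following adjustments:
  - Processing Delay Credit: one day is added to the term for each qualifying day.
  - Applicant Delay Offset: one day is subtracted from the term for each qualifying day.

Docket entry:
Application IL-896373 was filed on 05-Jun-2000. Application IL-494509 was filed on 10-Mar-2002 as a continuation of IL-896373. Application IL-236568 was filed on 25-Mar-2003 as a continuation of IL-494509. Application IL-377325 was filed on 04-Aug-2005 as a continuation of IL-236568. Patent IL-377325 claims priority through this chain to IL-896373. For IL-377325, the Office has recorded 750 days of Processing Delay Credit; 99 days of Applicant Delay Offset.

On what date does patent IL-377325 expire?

Earliest priority filing: 5 June 2000.
Base term: 5 June 2000 + 18 years → 5 June 2018.
Processing Delay Credit: +750 days → 24 June 2020.
Applicant Delay Offset: −99 days → 17 March 2020.

March 17, 2020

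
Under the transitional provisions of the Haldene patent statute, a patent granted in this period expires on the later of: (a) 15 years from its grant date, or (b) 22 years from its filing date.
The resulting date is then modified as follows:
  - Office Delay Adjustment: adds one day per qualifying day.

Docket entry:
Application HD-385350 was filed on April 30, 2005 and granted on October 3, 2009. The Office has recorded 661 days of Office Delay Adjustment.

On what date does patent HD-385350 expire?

(a) grant + 15 years → 3 October 2024.
(b) filing + 22 years → 30 April 2027.
Later of the two: 30 April 2027.
Office Delay Adjustment: +661 days → 19 February 2029.

2029-02-19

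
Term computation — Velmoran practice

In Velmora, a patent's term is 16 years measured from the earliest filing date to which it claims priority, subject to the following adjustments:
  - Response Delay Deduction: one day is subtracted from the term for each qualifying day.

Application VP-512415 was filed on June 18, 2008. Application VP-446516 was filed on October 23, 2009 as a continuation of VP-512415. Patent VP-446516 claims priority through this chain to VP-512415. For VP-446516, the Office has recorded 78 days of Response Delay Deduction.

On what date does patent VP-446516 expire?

2024-04-01

Earliest priority filing: 18 June 2008.
Base term: 18 June 2008 + 16 years → 18 June 2024.
Response Delay Deduction: −78 days → 1 April 2024.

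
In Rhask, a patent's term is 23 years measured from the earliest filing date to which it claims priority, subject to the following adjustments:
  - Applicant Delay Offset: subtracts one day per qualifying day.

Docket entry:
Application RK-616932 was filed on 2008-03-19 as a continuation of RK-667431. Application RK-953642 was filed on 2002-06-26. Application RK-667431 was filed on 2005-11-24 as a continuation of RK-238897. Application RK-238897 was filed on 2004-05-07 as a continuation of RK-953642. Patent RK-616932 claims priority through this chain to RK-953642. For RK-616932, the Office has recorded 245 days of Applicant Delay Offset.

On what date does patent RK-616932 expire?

October 24, 2024

Earliest priority filing: 26 June 2002.
Base term: 26 June 2002 + 23 years → 26 June 2025.
Applicant Delay Offset: −245 days → 24 October 2024.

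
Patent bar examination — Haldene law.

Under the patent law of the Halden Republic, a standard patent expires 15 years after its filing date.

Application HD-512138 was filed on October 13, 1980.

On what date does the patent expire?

1995-10-13

Filing date + 15 years → 13 October 1995.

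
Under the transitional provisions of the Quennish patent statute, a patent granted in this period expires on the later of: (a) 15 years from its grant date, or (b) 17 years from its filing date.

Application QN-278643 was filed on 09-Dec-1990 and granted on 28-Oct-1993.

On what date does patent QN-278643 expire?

(a) grant + 15 years → 28 October 2008.
(b) filing + 17 years → 9 December 2007.
Later of the two: 28 October 2008.

2008-10-28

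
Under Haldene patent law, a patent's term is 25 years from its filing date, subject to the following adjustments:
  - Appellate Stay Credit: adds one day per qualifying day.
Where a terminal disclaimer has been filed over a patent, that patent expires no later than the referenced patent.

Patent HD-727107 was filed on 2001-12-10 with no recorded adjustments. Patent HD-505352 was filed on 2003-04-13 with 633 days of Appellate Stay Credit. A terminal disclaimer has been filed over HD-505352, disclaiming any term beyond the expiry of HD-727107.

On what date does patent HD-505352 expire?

Natural term of HD-505352:
  Base: filing + 25 years → 13 April 2028.
  Appellate Stay Credit: +633 days → 6 January 2030.
Expiry of referenced patent HD-727107:
  Base: filing + 25 years → 10 December 2026.
Terminal disclaimer: HD-505352 expires on the earlier of 6 January 2030 and 10 December 2026.

2026-12-10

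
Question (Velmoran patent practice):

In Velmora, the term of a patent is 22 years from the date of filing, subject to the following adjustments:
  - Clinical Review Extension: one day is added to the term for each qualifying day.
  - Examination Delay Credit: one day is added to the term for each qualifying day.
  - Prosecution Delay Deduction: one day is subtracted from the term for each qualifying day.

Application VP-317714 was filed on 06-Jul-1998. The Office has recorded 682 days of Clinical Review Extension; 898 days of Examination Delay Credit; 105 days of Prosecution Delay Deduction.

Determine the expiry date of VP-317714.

Base term: filing date + 22 years → 6 July 2020.
Clinical Review Extension: +682 days → 19 May 2022.
Examination Delay Credit: +898 days → 2 November 2024.
Prosecution Delay Deduction: −105 days → 20 July 2024.

2024-07-20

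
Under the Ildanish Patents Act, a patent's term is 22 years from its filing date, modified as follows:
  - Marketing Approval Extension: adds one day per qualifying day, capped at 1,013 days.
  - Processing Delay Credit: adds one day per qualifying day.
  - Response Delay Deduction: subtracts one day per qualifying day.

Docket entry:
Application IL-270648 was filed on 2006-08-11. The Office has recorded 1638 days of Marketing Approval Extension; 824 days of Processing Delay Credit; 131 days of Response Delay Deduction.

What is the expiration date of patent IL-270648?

Base term: filing date + 22 years → 11 August 2028.
Marketing Approval Extension: 1638 days claimed exceeds the 1013-day cap, so +1013 days → 21 May 2031.
Processing Delay Credit: +824 days → 22 August 2033.
Response Delay Deduction: −131 days → 13 April 2033.

April 13, 2033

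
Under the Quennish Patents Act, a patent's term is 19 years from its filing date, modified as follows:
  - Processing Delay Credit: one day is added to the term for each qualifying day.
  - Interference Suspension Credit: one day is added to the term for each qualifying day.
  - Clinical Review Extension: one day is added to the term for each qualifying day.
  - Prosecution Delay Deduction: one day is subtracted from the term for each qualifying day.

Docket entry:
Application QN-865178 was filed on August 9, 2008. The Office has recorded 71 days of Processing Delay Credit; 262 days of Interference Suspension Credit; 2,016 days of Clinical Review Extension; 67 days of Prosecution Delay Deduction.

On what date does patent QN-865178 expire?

Base term: filing date + 19 years → 9 August 2027.
Processing Delay Credit: +71 days → 19 October 2027.
Interference Suspension Credit: +262 days → 7 July 2028.
Clinical Review Extension: +2016 days → 13 January 2034.
Prosecution Delay Deduction: −67 days → 7 November 2033.

2033-11-07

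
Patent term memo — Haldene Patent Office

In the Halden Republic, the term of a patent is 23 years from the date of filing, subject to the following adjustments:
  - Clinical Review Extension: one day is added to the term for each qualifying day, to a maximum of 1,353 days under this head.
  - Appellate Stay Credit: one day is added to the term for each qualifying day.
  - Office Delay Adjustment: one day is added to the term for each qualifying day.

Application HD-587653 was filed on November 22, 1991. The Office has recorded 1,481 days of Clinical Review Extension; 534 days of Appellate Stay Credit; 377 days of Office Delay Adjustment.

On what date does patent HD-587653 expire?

Base term: filing date + 23 years → 22 November 2014.
Clinical Review Extension: 1481 days claimed exceeds the 1353-day cap, so +1353 days → 6 August 2018.
Appellate Stay Credit: +534 days → 22 January 2020.
Office Delay Adjustment: +377 days → 2 February 2021.

2021-02-02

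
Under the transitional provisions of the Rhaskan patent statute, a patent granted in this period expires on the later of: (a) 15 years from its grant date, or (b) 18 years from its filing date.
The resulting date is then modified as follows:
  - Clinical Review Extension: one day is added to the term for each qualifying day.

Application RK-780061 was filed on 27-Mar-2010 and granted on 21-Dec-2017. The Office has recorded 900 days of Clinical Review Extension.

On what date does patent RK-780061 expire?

June 9, 2035

(a) grant + 15 years → 21 December 2032.
(b) filing + 18 years → 27 March 2028.
Later of the two: 21 December 2032.
Clinical Review Extension: +900 days → 9 June 2035.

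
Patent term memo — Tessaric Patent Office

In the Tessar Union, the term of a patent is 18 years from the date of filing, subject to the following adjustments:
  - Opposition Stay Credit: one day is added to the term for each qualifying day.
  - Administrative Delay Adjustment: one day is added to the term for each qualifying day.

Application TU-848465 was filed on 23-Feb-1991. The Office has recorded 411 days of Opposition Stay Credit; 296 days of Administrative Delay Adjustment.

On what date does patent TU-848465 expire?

Base term: filing date + 18 years → 23 February 2009.
Opposition Stay Credit: +411 days → 10 April 2010.
Administrative Delay Adjustment: +296 days → 31 January 2011.

2011-01-31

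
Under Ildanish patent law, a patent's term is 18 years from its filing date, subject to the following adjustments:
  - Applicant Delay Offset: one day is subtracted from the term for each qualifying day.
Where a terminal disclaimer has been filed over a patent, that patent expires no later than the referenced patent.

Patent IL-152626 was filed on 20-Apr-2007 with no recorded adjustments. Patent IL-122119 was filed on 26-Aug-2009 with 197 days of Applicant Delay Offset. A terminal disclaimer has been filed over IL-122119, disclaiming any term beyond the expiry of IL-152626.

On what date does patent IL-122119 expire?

Natural term of IL-122119:
  Base: filing + 18 years → 26 August 2027.
  Applicant Delay Offset: −197 days → 10 February 2027.
Expiry of referenced patent IL-152626:
  Base: filing + 18 years → 20 April 2025.
Terminal disclaimer: IL-122119 expires on the earlier of 10 February 2027 and 20 April 2025.

2025-04-20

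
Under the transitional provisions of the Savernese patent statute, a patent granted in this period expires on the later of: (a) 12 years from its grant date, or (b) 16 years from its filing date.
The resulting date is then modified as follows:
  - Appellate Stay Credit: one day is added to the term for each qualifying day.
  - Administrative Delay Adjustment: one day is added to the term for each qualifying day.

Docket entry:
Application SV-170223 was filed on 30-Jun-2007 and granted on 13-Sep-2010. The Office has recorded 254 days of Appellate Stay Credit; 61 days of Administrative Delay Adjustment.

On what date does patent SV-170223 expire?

(a) grant + 12 years → 13 September 2022.
(b) filing + 16 years → 30 June 2023.
Later of the two: 30 June 2023.
Appellate Stay Credit: +254 days → 10 March 2024.
Administrative Delay Adjustment: +61 days → 10 May 2024.

May 10, 2024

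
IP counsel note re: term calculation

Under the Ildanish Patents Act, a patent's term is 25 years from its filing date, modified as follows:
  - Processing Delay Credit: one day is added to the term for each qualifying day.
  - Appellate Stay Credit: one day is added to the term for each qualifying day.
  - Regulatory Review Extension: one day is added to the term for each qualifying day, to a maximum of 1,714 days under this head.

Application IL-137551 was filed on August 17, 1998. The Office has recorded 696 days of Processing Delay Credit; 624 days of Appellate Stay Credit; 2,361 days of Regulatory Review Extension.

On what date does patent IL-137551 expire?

Base term: filing date + 25 years → 17 August 2023.
Processing Delay Credit: +696 days → 13 July 2025.
Appellate Stay Credit: +624 days → 29 March 2027.
Regulatory Review Extension: 2361 days claimed exceeds the 1714-day cap, so +1714 days → 7 December 2031.

December 7, 2031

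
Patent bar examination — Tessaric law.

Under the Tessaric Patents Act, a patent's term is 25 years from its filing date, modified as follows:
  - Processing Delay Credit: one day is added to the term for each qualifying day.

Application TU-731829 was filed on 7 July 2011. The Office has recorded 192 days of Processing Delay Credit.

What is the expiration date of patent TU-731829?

Base term: filing date + 25 years → 7 July 2036.
Processing Delay Credit: +192 days → 15 January 2037.

2037-01-15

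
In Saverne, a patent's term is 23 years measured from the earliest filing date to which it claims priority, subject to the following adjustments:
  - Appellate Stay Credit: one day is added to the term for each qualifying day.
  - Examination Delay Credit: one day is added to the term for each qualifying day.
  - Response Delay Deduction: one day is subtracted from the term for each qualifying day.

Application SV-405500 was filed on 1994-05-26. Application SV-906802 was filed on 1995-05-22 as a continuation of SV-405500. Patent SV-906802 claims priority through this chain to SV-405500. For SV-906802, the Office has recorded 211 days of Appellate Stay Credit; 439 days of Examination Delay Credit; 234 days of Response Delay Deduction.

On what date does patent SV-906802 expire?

July 16, 2018

Earliest priority filing: 26 May 1994.
Base term: 26 May 1994 + 23 years → 26 May 2017.
Appellate Stay Credit: +211 days → 23 December 2017.
Examination Delay Credit: +439 days → 7 March 2019.
Response Delay Deduction: −234 days → 16 July 2018.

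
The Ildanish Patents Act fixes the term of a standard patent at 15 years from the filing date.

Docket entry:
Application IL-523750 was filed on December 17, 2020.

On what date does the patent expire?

December 17, 2035

Filing date + 15 years → 17 December 2035.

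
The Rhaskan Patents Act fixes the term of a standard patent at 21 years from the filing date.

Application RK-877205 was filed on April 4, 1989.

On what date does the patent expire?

2010-04-04

Filing date + 21 years → 4 April 2010.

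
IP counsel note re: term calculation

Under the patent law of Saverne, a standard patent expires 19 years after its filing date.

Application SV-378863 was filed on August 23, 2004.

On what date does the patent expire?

August 23, 2023

Filing date + 19 years → 23 August 2023.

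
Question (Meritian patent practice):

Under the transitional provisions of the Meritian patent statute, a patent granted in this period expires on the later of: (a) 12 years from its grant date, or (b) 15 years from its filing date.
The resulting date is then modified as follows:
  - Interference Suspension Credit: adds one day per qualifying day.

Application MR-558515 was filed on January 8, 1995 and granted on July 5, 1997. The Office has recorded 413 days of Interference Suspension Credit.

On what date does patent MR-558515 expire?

(a) grant + 12 years → 5 July 2009.
(b) filing + 15 years → 8 January 2010.
Later of the two: 8 January 2010.
Interference Suspension Credit: +413 days → 25 February 2011.

2011-02-25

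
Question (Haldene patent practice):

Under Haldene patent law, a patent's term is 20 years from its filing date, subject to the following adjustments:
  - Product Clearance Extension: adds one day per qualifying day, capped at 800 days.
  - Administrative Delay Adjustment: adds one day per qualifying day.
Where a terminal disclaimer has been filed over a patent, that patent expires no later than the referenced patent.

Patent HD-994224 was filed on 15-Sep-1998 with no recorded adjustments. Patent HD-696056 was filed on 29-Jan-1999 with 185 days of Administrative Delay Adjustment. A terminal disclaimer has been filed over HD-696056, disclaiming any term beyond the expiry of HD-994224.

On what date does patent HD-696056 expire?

September 15, 2018

Natural term of HD-696056:
  Base: filing + 20 years → 29 January 2019.
  Administrative Delay Adjustment: +185 days → 2 August 2019.
Expiry of referenced patent HD-994224:
  Base: filing + 20 years → 15 September 2018.
Terminal disclaimer: HD-696056 expires on the earlier of 2 August 2019 and 15 September 2018.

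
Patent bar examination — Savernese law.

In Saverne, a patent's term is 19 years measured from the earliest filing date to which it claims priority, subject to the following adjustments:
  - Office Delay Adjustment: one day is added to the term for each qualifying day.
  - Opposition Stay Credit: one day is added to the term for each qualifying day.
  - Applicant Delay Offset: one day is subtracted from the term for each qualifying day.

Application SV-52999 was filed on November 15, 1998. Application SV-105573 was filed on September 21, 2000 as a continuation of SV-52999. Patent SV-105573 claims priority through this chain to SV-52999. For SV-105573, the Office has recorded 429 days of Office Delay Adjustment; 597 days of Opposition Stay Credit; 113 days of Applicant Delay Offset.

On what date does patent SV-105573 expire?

May 16, 2020

Earliest priority filing: 15 November 1998.
Base term: 15 November 1998 + 19 years → 15 November 2017.
Office Delay Adjustment: +429 days → 18 January 2019.
Opposition Stay Credit: +597 days → 6 September 2020.
Applicant Delay Offset: −113 days → 16 May 2020.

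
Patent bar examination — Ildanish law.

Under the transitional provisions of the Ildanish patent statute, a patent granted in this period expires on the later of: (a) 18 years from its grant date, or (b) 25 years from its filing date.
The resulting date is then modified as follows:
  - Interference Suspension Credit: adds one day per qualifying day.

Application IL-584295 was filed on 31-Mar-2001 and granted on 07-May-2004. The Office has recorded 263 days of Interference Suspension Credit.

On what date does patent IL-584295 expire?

December 19, 2026

(a) grant + 18 years → 7 May 2022.
(b) filing + 25 years → 31 March 2026.
Later of the two: 31 March 2026.
Interference Suspension Credit: +263 days → 19 December 2026.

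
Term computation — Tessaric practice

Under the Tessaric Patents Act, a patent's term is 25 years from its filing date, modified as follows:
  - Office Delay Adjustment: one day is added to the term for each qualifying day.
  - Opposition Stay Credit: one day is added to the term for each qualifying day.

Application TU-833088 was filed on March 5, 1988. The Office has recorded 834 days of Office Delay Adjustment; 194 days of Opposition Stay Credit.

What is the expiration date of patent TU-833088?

Base term: filing date + 25 years → 5 March 2013.
Office Delay Adjustment: +834 days → 17 June 2015.
Opposition Stay Credit: +194 days → 28 December 2015.

2015-12-28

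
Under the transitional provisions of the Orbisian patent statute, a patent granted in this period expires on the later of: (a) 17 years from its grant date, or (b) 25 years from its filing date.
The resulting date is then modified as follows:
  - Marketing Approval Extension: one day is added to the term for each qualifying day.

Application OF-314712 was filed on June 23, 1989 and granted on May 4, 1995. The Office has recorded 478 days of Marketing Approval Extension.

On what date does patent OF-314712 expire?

(a) grant + 17 years → 4 May 2012.
(b) filing + 25 years → 23 June 2014.
Later of the two: 23 June 2014.
Marketing Approval Extension: +478 days → 14 October 2015.

2015-10-14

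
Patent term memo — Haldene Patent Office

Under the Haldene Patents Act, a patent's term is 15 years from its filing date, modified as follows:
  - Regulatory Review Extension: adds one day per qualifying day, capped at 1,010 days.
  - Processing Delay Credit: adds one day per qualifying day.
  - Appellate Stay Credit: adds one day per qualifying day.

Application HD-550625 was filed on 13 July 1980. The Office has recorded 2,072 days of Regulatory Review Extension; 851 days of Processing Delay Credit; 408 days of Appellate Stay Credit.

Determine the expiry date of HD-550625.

Base term: filing date + 15 years → 13 July 1995.
Regulatory Review Extension: 2072 days claimed exceeds the 1010-day cap, so +1010 days → 18 April 1998.
Processing Delay Credit: +851 days → 16 August 2000.
Appellate Stay Credit: +408 days → 28 September 2001.

2001-09-28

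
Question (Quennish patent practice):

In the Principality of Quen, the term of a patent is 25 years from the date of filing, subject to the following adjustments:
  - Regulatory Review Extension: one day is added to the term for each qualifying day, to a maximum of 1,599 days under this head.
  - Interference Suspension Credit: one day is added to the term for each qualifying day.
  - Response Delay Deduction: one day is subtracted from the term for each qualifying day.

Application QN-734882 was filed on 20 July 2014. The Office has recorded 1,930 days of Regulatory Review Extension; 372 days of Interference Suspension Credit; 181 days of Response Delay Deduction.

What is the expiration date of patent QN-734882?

2044-06-13

Base term: filing date + 25 years → 20 July 2039.
Regulatory Review Extension: 1930 days claimed exceeds the 1599-day cap, so +1599 days → 5 December 2043.
Interference Suspension Credit: +372 days → 11 December 2044.
Response Delay Deduction: −181 days → 13 June 2044.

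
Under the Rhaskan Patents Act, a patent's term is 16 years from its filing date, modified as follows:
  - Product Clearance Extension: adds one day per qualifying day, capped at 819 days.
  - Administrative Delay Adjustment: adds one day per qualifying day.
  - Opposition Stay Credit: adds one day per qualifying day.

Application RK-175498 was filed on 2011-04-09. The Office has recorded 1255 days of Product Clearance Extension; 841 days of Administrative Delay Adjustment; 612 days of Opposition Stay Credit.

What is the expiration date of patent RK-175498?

2033-06-28

Base term: filing date + 16 years → 9 April 2027.
Product Clearance Extension: 1255 days claimed exceeds the 819-day cap, so +819 days → 6 July 2029.
Administrative Delay Adjustment: +841 days → 25 October 2031.
Opposition Stay Credit: +612 days → 28 June 2033.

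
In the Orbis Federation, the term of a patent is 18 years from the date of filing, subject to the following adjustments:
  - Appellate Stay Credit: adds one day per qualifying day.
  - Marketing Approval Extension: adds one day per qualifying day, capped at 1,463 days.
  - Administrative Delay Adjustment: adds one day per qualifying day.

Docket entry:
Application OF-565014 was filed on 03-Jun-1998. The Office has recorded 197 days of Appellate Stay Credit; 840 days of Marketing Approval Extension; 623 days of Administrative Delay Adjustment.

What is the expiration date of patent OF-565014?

2020-12-19

Base term: filing date + 18 years → 3 June 2016.
Appellate Stay Credit: +197 days → 17 December 2016.
Marketing Approval Extension: 840 days (within the 1463-day cap) → +840 days → 6 April 2019.
Administrative Delay Adjustment: +623 days → 19 December 2020.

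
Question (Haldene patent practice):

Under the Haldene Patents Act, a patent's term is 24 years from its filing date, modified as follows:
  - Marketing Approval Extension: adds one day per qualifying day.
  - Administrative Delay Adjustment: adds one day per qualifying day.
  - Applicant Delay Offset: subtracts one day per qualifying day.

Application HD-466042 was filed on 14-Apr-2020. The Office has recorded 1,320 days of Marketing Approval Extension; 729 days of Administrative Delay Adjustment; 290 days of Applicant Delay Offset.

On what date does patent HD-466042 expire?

Base term: filing date + 24 years → 14 April 2044.
Marketing Approval Extension: +1320 days → 25 November 2047.
Administrative Delay Adjustment: +729 days → 23 November 2049.
Applicant Delay Offset: −290 days → 6 February 2049.

2049-02-06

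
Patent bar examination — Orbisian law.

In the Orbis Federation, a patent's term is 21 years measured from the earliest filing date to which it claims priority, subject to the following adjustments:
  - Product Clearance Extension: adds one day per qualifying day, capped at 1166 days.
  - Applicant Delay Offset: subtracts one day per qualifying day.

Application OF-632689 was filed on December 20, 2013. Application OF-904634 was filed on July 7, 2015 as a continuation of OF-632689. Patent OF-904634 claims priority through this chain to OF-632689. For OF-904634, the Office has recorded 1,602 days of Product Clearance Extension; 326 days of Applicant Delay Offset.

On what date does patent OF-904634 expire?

Earliest priority filing: 20 December 2013.
Base term: 20 December 2013 + 21 years → 20 December 2034.
Product Clearance Extension: 1602 days claimed exceeds the 1166-day cap, so +1166 days → 28 February 2038.
Applicant Delay Offset: −326 days → 8 April 2037.

2037-04-08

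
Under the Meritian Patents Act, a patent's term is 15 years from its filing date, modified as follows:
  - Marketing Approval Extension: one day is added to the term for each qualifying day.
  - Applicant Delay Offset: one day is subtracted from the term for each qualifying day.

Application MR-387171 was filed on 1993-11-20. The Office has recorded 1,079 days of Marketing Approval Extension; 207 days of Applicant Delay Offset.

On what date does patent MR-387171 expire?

April 11, 2011

Base term: filing date + 15 years → 20 November 2008.
Marketing Approval Extension: +1079 days → 4 November 2011.
Applicant Delay Offset: −207 days → 11 April 2011.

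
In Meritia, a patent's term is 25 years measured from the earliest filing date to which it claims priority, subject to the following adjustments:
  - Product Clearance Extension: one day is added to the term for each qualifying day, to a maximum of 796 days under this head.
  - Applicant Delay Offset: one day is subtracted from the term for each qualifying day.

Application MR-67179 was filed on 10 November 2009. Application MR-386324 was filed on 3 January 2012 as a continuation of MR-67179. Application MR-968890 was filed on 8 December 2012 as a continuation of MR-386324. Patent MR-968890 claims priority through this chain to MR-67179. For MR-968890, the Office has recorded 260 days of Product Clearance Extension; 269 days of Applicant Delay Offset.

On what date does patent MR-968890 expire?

Earliest priority filing: 10 November 2009.
Base term: 10 November 2009 + 25 years → 10 November 2034.
Product Clearance Extension: 260 days (within the 796-day cap) → +260 days → 28 July 2035.
Applicant Delay Offset: −269 days → 1 November 2034.

November 1, 2034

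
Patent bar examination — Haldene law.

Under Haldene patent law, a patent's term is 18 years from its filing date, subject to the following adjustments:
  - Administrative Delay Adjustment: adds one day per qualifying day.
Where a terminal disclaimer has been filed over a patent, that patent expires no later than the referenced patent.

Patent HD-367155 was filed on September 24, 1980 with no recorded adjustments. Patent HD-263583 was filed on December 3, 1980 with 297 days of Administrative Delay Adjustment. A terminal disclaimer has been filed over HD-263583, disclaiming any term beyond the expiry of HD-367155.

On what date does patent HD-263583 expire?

Natural term of HD-263583:
  Base: filing + 18 years → 3 December 1998.
  Administrative Delay Adjustment: +297 days → 26 September 1999.
Expiry of referenced patent HD-367155:
  Base: filing + 18 years → 24 September 1998.
Terminal disclaimer: HD-263583 expires on the earlier of 26 September 1999 and 24 September 1998.

1998-09-24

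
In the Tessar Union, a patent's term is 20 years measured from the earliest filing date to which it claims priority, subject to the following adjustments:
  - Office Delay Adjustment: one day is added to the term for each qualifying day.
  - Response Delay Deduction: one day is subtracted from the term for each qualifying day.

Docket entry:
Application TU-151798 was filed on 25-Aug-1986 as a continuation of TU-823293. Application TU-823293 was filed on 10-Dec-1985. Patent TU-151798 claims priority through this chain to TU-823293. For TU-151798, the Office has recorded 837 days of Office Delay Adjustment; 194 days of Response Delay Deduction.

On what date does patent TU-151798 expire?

2007-09-14

Earliest priority filing: 10 December 1985.
Base term: 10 December 1985 + 20 years → 10 December 2005.
Office Delay Adjustment: +837 days → 26 March 2008.
Response Delay Deduction: −194 days → 14 September 2007.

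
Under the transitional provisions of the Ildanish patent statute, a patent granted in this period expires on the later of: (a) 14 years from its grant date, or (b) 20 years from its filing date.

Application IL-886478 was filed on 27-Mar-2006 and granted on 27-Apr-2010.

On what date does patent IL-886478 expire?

2026-03-27

(a) grant + 14 years → 27 April 2024.
(b) filing + 20 years → 27 March 2026.
Later of the two: 27 March 2026.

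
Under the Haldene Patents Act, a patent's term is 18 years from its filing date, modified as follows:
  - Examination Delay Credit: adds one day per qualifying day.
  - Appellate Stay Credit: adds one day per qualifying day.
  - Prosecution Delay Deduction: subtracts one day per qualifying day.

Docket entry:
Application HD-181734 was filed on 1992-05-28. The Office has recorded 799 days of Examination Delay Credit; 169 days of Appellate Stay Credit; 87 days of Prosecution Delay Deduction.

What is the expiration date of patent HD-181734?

2012-10-25

Base term: filing date + 18 years → 28 May 2010.
Examination Delay Credit: +799 days → 4 August 2012.
Appellate Stay Credit: +169 days → 20 January 2013.
Prosecution Delay Deduction: −87 days → 25 October 2012.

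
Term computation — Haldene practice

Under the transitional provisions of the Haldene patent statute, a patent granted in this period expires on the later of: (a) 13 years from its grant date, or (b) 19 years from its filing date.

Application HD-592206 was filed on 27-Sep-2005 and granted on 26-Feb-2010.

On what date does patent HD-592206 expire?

2024-09-27

(a) grant + 13 years → 26 February 2023.
(b) filing + 19 years → 27 September 2024.
Later of the two: 27 September 2024.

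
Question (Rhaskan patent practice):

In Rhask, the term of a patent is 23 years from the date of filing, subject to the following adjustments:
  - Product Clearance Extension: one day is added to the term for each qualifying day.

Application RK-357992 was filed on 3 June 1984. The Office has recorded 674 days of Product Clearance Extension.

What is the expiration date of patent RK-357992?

2009-04-07

Base term: filing date + 23 years → 3 June 2007.
Product Clearance Extension: +674 days → 7 April 2009.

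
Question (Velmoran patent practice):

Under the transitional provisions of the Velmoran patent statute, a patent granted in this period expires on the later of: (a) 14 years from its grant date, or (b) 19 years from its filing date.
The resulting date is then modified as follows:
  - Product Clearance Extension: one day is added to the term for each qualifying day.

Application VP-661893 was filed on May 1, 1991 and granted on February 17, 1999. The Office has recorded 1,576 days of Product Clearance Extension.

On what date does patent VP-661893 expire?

2017-06-12

(a) grant + 14 years → 17 February 2013.
(b) filing + 19 years → 1 May 2010.
Later of the two: 17 February 2013.
Product Clearance Extension: +1576 days → 12 June 2017.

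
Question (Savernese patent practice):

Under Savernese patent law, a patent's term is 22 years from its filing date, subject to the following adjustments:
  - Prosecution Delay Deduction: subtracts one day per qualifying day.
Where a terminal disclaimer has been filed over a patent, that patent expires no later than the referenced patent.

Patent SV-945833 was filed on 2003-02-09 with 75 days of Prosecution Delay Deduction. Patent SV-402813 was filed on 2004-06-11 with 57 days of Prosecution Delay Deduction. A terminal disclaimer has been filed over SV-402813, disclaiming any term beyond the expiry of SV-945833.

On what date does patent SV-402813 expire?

Natural term of SV-402813:
  Base: filing + 22 years → 11 June 2026.
  Prosecution Delay Deduction: −57 days → 15 April 2026.
Expiry of referenced patent SV-945833:
  Base: filing + 22 years → 9 February 2025.
  Prosecution Delay Deduction: −75 days → 26 November 2024.
Terminal disclaimer: SV-402813 expires on the earlier of 15 April 2026 and 26 November 2024.

2024-11-26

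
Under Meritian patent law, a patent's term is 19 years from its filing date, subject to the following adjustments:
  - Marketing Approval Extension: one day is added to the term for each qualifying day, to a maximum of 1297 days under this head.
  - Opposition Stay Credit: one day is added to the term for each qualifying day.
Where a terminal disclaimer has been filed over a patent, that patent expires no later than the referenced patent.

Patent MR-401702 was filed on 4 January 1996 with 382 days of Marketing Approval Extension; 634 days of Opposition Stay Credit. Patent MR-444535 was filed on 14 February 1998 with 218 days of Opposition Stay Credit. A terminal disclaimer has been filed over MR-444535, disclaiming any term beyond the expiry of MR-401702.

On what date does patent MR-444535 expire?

2017-09-20

Natural term of MR-444535:
  Base: filing + 19 years → 14 February 2017.
  Opposition Stay Credit: +218 days → 20 September 2017.
Expiry of referenced patent MR-401702:
  Base: filing + 19 years → 4 January 2015.
  Marketing Approval Extension: 382 days (within the 1297-day cap) → +382 days → 21 January 2016.
  Opposition Stay Credit: +634 days → 16 October 2017.
Terminal disclaimer: MR-444535 expires on the earlier of 20 September 2017 and 16 October 2017.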